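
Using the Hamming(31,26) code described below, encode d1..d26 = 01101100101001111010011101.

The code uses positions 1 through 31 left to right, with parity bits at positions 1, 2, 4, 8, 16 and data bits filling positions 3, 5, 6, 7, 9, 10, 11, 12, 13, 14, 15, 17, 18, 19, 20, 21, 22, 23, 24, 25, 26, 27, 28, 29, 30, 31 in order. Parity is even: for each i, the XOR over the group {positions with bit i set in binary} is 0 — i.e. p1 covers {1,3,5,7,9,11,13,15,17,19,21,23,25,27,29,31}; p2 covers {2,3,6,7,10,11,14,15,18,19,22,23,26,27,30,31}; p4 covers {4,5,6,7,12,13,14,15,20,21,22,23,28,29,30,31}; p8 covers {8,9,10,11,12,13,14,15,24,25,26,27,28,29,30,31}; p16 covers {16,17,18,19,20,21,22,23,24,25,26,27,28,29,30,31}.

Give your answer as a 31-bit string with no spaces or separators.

Place data at non-parity positions: p1 p2 0 p4 1 1 0 p8 1 1 0 0 1 0 1 p16 0 0 1 1 1 1 0 1 0 0 1 1 1 0 1
p1 (pos 1,3,5,7,9,11,13,15,17,19,21,23,25,27,29,31): XOR of data positions = 0⊕1⊕0⊕1⊕0⊕1⊕1⊕0⊕1⊕1⊕0⊕0⊕1⊕1⊕1 = 1
p2 (pos 2,3,6,7,10,11,14,15,18,19,22,23,26,27,30,31): XOR of data positions = 0⊕1⊕0⊕1⊕0⊕0⊕1⊕0⊕1⊕1⊕0⊕0⊕1⊕0⊕1 = 1
p4 (pos 4,5,6,7,12,13,14,15,20,21,22,23,28,29,30,31): XOR of data positions = 1⊕1⊕0⊕0⊕1⊕0⊕1⊕1⊕1⊕1⊕0⊕1⊕1⊕0⊕1 = 0
p8 (pos 8,9,10,11,12,13,14,15,24,25,26,27,28,29,30,31): XOR of data positions = 1⊕1⊕0⊕0⊕1⊕0⊕1⊕1⊕0⊕0⊕1⊕1⊕1⊕0⊕1 = 1
p16 (pos 16,17,18,19,20,21,22,23,24,25,26,27,28,29,30,31): XOR of data positions = 0⊕0⊕1⊕1⊕1⊕1⊕0⊕1⊕0⊕0⊕1⊕1⊕1⊕0⊕1 = 1
Codeword: 1100110111001011001111010011101

1100110111001011001111010011101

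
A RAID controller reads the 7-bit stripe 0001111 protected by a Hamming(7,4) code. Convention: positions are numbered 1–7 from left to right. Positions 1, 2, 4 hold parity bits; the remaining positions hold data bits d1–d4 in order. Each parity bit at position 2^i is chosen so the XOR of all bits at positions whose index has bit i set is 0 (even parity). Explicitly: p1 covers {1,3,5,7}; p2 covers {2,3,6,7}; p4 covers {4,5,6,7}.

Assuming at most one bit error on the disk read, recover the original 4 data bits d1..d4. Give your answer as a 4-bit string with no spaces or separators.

s1 (pos 1,3,5,7): 0⊕0⊕1⊕1 = 0
s2 (pos 2,3,6,7): 0⊕0⊕1⊕1 = 0
s4 (pos 4,5,6,7): 1⊕1⊕1⊕1 = 0
Syndrome s4…s1 = 000 → no error.
Read data bits from positions 3,5,6,7: 0111

0111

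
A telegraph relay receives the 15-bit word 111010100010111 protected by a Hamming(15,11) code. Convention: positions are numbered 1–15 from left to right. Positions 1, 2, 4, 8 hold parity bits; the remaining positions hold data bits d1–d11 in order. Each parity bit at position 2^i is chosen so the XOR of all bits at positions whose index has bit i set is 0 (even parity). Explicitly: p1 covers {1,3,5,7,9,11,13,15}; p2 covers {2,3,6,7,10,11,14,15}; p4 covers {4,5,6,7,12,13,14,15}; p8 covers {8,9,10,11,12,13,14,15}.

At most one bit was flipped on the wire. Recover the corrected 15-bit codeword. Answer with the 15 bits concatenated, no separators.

111000100010111

s1 (pos 1,3,5,7,9,11,13,15): 1⊕1⊕1⊕1⊕0⊕1⊕1⊕1 = 1
s2 (pos 2,3,6,7,10,11,14,15): 1⊕1⊕0⊕1⊕0⊕1⊕1⊕1 = 0
s4 (pos 4,5,6,7,12,13,14,15): 0⊕1⊕0⊕1⊕0⊕1⊕1⊕1 = 1
s8 (pos 8,9,10,11,12,13,14,15): 0⊕0⊕0⊕1⊕0⊕1⊕1⊕1 = 0
Syndrome s8…s1 = 0101 → error at position 5.
Flip position 5: 111010100010111 → 111000100010111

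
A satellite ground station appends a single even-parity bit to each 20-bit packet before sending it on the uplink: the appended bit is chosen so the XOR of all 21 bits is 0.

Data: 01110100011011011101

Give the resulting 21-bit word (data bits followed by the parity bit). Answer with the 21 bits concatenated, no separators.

011101000110110111010

XOR of the 20 data bits: 0⊕1⊕1⊕1⊕0⊕1⊕0⊕0⊕0⊕1⊕1⊕0⊕1⊕1⊕0⊕1⊕1⊕1⊕0⊕1 = 0
Parity bit = 0 (so all 21 bits XOR to 0).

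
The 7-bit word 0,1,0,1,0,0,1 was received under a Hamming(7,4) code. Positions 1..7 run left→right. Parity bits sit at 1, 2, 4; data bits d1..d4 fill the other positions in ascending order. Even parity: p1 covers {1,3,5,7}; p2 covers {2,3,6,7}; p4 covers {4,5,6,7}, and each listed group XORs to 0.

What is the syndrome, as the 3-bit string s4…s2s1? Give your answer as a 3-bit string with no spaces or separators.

s1 (pos 1,3,5,7): 0⊕0⊕0⊕1 = 1
s2 (pos 2,3,6,7): 1⊕0⊕0⊕1 = 0
s4 (pos 4,5,6,7): 1⊕0⊕0⊕1 = 0
Syndrome s4…s1 = 001 → error at position 1.

001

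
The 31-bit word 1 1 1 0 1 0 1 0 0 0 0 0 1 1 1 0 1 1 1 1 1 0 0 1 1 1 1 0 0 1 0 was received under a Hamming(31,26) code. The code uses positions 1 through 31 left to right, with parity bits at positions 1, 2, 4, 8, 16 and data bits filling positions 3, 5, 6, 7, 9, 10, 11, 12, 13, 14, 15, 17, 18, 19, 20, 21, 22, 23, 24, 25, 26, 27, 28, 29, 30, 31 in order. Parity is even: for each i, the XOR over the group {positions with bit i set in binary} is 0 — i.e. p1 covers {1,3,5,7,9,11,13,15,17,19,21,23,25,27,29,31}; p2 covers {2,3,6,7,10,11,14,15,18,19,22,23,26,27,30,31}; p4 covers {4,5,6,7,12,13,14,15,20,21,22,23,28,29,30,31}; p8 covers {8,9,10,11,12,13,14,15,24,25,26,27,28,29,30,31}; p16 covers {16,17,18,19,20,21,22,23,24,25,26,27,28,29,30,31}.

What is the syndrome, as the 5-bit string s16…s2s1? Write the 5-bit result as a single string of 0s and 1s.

00001

s1 (pos 1,3,5,7,9,11,13,15,17,19,21,23,25,27,29,31): 1⊕1⊕1⊕1⊕0⊕0⊕1⊕1⊕1⊕1⊕1⊕0⊕1⊕1⊕0⊕0 = 1
s2 (pos 2,3,6,7,10,11,14,15,18,19,22,23,26,27,30,31): 1⊕1⊕0⊕1⊕0⊕0⊕1⊕1⊕1⊕1⊕0⊕0⊕1⊕1⊕1⊕0 = 0
s4 (pos 4,5,6,7,12,13,14,15,20,21,22,23,28,29,30,31): 0⊕1⊕0⊕1⊕0⊕1⊕1⊕1⊕1⊕1⊕0⊕0⊕0⊕0⊕1⊕0 = 0
s8 (pos 8,9,10,11,12,13,14,15,24,25,26,27,28,29,30,31): 0⊕0⊕0⊕0⊕0⊕1⊕1⊕1⊕1⊕1⊕1⊕1⊕0⊕0⊕1⊕0 = 0
s16 (pos 16,17,18,19,20,21,22,23,24,25,26,27,28,29,30,31): 0⊕1⊕1⊕1⊕1⊕1⊕0⊕0⊕1⊕1⊕1⊕1⊕0⊕0⊕1⊕0 = 0
Syndrome s16…s1 = 00001 → error at position 1.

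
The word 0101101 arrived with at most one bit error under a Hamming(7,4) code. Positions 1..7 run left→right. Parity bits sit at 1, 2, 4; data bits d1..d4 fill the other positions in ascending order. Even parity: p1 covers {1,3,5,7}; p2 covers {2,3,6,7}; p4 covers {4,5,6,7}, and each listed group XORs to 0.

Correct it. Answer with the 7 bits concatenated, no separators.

s1 (pos 1,3,5,7): 0⊕0⊕1⊕1 = 0
s2 (pos 2,3,6,7): 1⊕0⊕0⊕1 = 0
s4 (pos 4,5,6,7): 1⊕1⊕0⊕1 = 1
Syndrome s4…s1 = 100 → error at position 4.
Flip position 4: 0101101 → 0100101

0100101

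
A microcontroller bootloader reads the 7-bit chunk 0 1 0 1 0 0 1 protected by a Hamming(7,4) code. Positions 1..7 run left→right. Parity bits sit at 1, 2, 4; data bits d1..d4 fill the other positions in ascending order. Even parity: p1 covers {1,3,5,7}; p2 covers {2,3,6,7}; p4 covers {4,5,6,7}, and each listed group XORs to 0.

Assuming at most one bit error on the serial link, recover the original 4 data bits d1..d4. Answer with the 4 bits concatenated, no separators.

0001

s1 (pos 1,3,5,7): 0⊕0⊕0⊕1 = 1
s2 (pos 2,3,6,7): 1⊕0⊕0⊕1 = 0
s4 (pos 4,5,6,7): 1⊕0⊕0⊕1 = 0
Syndrome s4…s1 = 001 → error at position 1.
Flip position 1: 0101001 → 1101001
Read data bits from positions 3,5,6,7: 0001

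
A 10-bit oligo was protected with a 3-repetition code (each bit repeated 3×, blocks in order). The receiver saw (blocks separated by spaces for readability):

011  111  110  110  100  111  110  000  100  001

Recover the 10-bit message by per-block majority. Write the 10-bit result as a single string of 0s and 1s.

Block 1 (011): 2 ones → 1
Block 2 (111): 3 ones → 1
Block 3 (110): 2 ones → 1
Block 4 (110): 2 ones → 1
Block 5 (100): 1 one → 0
Block 6 (111): 3 ones → 1
Block 7 (110): 2 ones → 1
Block 8 (000): 0 ones → 0
Block 9 (100): 1 one → 0
Block 10 (001): 1 one → 0

1111011000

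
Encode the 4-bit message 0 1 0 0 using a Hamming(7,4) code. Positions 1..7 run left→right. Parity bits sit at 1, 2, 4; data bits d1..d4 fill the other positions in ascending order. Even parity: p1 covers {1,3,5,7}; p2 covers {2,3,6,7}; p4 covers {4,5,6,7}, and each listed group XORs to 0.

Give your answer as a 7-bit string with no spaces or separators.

1001100

Place data at non-parity positions: p1 p2 0 p4 1 0 0
p1 (pos 1,3,5,7): XOR of data positions = 0⊕1⊕0 = 1
p2 (pos 2,3,6,7): XOR of data positions = 0⊕0⊕0 = 0
p4 (pos 4,5,6,7): XOR of data positions = 1⊕0⊕0 = 1
Codeword: 1001100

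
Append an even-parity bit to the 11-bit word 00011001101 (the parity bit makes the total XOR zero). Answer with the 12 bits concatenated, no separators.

XOR of the 11 data bits: 0⊕0⊕0⊕1⊕1⊕0⊕0⊕1⊕1⊕0⊕1 = 1
Parity bit = 1 (so all 12 bits XOR to 0).

000110011011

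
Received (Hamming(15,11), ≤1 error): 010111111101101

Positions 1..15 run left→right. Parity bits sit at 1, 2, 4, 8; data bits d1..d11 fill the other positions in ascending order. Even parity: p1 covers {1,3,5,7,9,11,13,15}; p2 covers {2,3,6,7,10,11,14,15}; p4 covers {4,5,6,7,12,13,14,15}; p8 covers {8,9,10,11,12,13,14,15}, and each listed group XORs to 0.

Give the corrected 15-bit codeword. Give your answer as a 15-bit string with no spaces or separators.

010111011101101

s1 (pos 1,3,5,7,9,11,13,15): 0⊕0⊕1⊕1⊕1⊕0⊕1⊕1 = 1
s2 (pos 2,3,6,7,10,11,14,15): 1⊕0⊕1⊕1⊕1⊕0⊕0⊕1 = 1
s4 (pos 4,5,6,7,12,13,14,15): 1⊕1⊕1⊕1⊕1⊕1⊕0⊕1 = 1
s8 (pos 8,9,10,11,12,13,14,15): 1⊕1⊕1⊕0⊕1⊕1⊕0⊕1 = 0
Syndrome s8…s1 = 0111 → error at position 7.
Flip position 7: 010111111101101 → 010111011101101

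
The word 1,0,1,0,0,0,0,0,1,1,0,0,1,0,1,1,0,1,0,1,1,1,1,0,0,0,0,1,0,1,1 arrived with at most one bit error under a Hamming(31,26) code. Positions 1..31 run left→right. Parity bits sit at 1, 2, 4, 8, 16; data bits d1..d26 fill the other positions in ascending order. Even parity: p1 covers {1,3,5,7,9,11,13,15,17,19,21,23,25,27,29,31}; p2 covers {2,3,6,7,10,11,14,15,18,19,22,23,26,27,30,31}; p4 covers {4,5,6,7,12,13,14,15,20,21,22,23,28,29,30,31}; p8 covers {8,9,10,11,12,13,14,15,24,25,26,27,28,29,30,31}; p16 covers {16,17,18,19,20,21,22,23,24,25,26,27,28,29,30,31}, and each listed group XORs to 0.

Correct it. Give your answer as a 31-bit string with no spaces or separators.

1010000011001011010111100000011

s1 (pos 1,3,5,7,9,11,13,15,17,19,21,23,25,27,29,31): 1⊕1⊕0⊕0⊕1⊕0⊕1⊕1⊕0⊕0⊕1⊕1⊕0⊕0⊕0⊕1 = 0
s2 (pos 2,3,6,7,10,11,14,15,18,19,22,23,26,27,30,31): 0⊕1⊕0⊕0⊕1⊕0⊕0⊕1⊕1⊕0⊕1⊕1⊕0⊕0⊕1⊕1 = 0
s4 (pos 4,5,6,7,12,13,14,15,20,21,22,23,28,29,30,31): 0⊕0⊕0⊕0⊕0⊕1⊕0⊕1⊕1⊕1⊕1⊕1⊕1⊕0⊕1⊕1 = 1
s8 (pos 8,9,10,11,12,13,14,15,24,25,26,27,28,29,30,31): 0⊕1⊕1⊕0⊕0⊕1⊕0⊕1⊕0⊕0⊕0⊕0⊕1⊕0⊕1⊕1 = 1
s16 (pos 16,17,18,19,20,21,22,23,24,25,26,27,28,29,30,31): 1⊕0⊕1⊕0⊕1⊕1⊕1⊕1⊕0⊕0⊕0⊕0⊕1⊕0⊕1⊕1 = 1
Syndrome s16…s1 = 11100 → error at position 28.
Flip position 28: 1010000011001011010111100001011 → 1010000011001011010111100000011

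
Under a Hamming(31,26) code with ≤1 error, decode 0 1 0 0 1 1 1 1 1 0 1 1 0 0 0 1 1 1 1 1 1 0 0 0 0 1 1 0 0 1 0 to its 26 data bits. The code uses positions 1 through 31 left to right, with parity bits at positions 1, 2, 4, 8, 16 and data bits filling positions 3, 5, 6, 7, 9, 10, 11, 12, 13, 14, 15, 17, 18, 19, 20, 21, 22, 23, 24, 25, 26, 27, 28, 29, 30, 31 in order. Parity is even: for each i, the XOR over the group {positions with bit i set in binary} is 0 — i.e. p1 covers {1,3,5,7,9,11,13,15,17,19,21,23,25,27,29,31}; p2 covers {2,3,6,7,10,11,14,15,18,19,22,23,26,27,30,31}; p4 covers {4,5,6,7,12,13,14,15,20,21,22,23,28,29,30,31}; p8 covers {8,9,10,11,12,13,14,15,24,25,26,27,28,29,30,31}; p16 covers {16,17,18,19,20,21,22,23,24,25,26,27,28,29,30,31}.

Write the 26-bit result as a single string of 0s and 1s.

01111011000111110000110000

s1 (pos 1,3,5,7,9,11,13,15,17,19,21,23,25,27,29,31): 0⊕0⊕1⊕1⊕1⊕1⊕0⊕0⊕1⊕1⊕1⊕0⊕0⊕1⊕0⊕0 = 0
s2 (pos 2,3,6,7,10,11,14,15,18,19,22,23,26,27,30,31): 1⊕0⊕1⊕1⊕0⊕1⊕0⊕0⊕1⊕1⊕0⊕0⊕1⊕1⊕1⊕0 = 1
s4 (pos 4,5,6,7,12,13,14,15,20,21,22,23,28,29,30,31): 0⊕1⊕1⊕1⊕1⊕0⊕0⊕0⊕1⊕1⊕0⊕0⊕0⊕0⊕1⊕0 = 1
s8 (pos 8,9,10,11,12,13,14,15,24,25,26,27,28,29,30,31): 1⊕1⊕0⊕1⊕1⊕0⊕0⊕0⊕0⊕0⊕1⊕1⊕0⊕0⊕1⊕0 = 1
s16 (pos 16,17,18,19,20,21,22,23,24,25,26,27,28,29,30,31): 1⊕1⊕1⊕1⊕1⊕1⊕0⊕0⊕0⊕0⊕1⊕1⊕0⊕0⊕1⊕0 = 1
Syndrome s16…s1 = 11110 → error at position 30.
Flip position 30: 0100111110110001111110000110010 → 0100111110110001111110000110000
Read data bits from positions 3,5,6,7,9,10,11,12,13,14,15,17,18,19,20,21,22,23,24,25,26,27,28,29,30,31: 01111011000111110000110000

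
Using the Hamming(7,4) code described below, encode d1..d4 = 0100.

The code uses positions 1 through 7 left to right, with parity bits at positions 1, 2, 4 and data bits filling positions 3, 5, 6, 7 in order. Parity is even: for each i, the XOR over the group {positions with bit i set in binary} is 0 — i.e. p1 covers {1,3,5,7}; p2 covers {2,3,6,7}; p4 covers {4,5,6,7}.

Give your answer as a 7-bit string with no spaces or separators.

1001100

Place data at non-parity positions: p1 p2 0 p4 1 0 0
p1 (pos 1,3,5,7): XOR of data positions = 0⊕1⊕0 = 1
p2 (pos 2,3,6,7): XOR of data positions = 0⊕0⊕0 = 0
p4 (pos 4,5,6,7): XOR of data positions = 1⊕0⊕0 = 1
Codeword: 1001100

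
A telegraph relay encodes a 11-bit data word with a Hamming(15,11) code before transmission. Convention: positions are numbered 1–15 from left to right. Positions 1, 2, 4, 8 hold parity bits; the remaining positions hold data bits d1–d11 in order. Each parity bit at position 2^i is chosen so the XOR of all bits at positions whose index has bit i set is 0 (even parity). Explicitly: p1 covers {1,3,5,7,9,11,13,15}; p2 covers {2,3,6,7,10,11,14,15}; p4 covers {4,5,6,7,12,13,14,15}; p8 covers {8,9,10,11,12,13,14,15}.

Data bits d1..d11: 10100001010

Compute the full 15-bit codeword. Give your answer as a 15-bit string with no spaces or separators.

111101000001010

Place data at non-parity positions: p1 p2 1 p4 0 1 0 p8 0 0 0 1 0 1 0
p1 (pos 1,3,5,7,9,11,13,15): XOR of data positions = 1⊕0⊕0⊕0⊕0⊕0⊕0 = 1
p2 (pos 2,3,6,7,10,11,14,15): XOR of data positions = 1⊕1⊕0⊕0⊕0⊕1⊕0 = 1
p4 (pos 4,5,6,7,12,13,14,15): XOR of data positions = 0⊕1⊕0⊕1⊕0⊕1⊕0 = 1
p8 (pos 8,9,10,11,12,13,14,15): XOR of data positions = 0⊕0⊕0⊕1⊕0⊕1⊕0 = 0
Codeword: 111101000001010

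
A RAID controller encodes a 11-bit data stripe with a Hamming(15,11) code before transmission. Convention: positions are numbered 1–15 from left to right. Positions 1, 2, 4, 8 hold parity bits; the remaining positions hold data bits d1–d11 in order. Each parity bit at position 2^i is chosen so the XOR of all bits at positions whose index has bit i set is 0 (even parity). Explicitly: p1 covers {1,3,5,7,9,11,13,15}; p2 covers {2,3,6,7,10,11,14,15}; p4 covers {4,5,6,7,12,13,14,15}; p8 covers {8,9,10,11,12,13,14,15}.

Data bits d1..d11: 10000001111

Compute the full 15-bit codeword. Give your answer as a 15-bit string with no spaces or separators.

Place data at non-parity positions: p1 p2 1 p4 0 0 0 p8 0 0 0 1 1 1 1
p1 (pos 1,3,5,7,9,11,13,15): XOR of data positions = 1⊕0⊕0⊕0⊕0⊕1⊕1 = 1
p2 (pos 2,3,6,7,10,11,14,15): XOR of data positions = 1⊕0⊕0⊕0⊕0⊕1⊕1 = 1
p4 (pos 4,5,6,7,12,13,14,15): XOR of data positions = 0⊕0⊕0⊕1⊕1⊕1⊕1 = 0
p8 (pos 8,9,10,11,12,13,14,15): XOR of data positions = 0⊕0⊕0⊕1⊕1⊕1⊕1 = 0
Codeword: 111000000001111

111000000001111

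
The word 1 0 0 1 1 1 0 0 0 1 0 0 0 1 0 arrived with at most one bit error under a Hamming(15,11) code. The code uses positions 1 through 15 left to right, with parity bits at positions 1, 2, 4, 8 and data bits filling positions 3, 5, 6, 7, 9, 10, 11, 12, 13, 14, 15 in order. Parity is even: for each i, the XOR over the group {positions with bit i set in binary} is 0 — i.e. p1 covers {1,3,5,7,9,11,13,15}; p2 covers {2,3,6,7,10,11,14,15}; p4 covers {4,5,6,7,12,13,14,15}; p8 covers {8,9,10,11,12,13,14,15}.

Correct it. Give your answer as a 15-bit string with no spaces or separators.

110111000100010

s1 (pos 1,3,5,7,9,11,13,15): 1⊕0⊕1⊕0⊕0⊕0⊕0⊕0 = 0
s2 (pos 2,3,6,7,10,11,14,15): 0⊕0⊕1⊕0⊕1⊕0⊕1⊕0 = 1
s4 (pos 4,5,6,7,12,13,14,15): 1⊕1⊕1⊕0⊕0⊕0⊕1⊕0 = 0
s8 (pos 8,9,10,11,12,13,14,15): 0⊕0⊕1⊕0⊕0⊕0⊕1⊕0 = 0
Syndrome s8…s1 = 0010 → error at position 2.
Flip position 2: 100111000100010 → 110111000100010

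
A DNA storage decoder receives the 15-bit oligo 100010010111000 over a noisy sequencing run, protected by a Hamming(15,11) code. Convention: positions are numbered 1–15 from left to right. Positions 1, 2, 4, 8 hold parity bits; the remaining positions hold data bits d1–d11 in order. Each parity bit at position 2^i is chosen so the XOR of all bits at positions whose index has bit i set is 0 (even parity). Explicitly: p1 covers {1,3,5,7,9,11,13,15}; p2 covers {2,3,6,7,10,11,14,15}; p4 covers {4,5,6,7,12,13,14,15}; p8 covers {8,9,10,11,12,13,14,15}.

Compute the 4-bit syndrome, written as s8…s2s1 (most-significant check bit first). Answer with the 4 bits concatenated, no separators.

0001

s1 (pos 1,3,5,7,9,11,13,15): 1⊕0⊕1⊕0⊕0⊕1⊕0⊕0 = 1
s2 (pos 2,3,6,7,10,11,14,15): 0⊕0⊕0⊕0⊕1⊕1⊕0⊕0 = 0
s4 (pos 4,5,6,7,12,13,14,15): 0⊕1⊕0⊕0⊕1⊕0⊕0⊕0 = 0
s8 (pos 8,9,10,11,12,13,14,15): 1⊕0⊕1⊕1⊕1⊕0⊕0⊕0 = 0
Syndrome s8…s1 = 0001 → error at position 1.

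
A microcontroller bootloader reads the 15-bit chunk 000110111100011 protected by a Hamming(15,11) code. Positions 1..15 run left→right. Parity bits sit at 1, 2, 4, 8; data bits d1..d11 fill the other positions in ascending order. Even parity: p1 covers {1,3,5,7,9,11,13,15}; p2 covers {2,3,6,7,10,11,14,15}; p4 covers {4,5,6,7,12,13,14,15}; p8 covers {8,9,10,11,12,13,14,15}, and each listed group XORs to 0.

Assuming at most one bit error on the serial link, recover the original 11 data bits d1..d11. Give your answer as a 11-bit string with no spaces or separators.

01011101011

s1 (pos 1,3,5,7,9,11,13,15): 0⊕0⊕1⊕1⊕1⊕0⊕0⊕1 = 0
s2 (pos 2,3,6,7,10,11,14,15): 0⊕0⊕0⊕1⊕1⊕0⊕1⊕1 = 0
s4 (pos 4,5,6,7,12,13,14,15): 1⊕1⊕0⊕1⊕0⊕0⊕1⊕1 = 1
s8 (pos 8,9,10,11,12,13,14,15): 1⊕1⊕1⊕0⊕0⊕0⊕1⊕1 = 1
Syndrome s8…s1 = 1100 → error at position 12.
Flip position 12: 000110111100011 → 000110111101011
Read data bits from positions 3,5,6,7,9,10,11,12,13,14,15: 01011101011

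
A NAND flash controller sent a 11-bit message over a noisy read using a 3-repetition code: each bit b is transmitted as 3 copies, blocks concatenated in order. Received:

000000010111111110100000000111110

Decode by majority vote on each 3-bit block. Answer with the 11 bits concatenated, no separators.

00011100011

Block 1 (000): 0 ones → 0
Block 2 (000): 0 ones → 0
Block 3 (010): 1 one → 0
Block 4 (111): 3 ones → 1
Block 5 (111): 3 ones → 1
Block 6 (110): 2 ones → 1
Block 7 (100): 1 one → 0
Block 8 (000): 0 ones → 0
Block 9 (000): 0 ones → 0
Block 10 (111): 3 ones → 1
Block 11 (110): 2 ones → 1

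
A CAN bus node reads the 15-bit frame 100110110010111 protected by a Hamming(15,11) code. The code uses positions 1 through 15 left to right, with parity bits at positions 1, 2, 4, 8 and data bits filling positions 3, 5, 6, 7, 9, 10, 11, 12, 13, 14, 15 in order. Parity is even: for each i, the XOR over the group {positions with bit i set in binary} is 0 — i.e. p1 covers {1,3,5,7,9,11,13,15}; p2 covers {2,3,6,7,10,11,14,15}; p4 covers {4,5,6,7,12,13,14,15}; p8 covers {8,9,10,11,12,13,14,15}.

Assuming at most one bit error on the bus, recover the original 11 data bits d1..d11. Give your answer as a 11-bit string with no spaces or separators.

01010010111

s1 (pos 1,3,5,7,9,11,13,15): 1⊕0⊕1⊕1⊕0⊕1⊕1⊕1 = 0
s2 (pos 2,3,6,7,10,11,14,15): 0⊕0⊕0⊕1⊕0⊕1⊕1⊕1 = 0
s4 (pos 4,5,6,7,12,13,14,15): 1⊕1⊕0⊕1⊕0⊕1⊕1⊕1 = 0
s8 (pos 8,9,10,11,12,13,14,15): 1⊕0⊕0⊕1⊕0⊕1⊕1⊕1 = 1
Syndrome s8…s1 = 1000 → error at position 8.
Flip position 8: 100110110010111 → 100110100010111
Read data bits from positions 3,5,6,7,9,10,11,12,13,14,15: 01010010111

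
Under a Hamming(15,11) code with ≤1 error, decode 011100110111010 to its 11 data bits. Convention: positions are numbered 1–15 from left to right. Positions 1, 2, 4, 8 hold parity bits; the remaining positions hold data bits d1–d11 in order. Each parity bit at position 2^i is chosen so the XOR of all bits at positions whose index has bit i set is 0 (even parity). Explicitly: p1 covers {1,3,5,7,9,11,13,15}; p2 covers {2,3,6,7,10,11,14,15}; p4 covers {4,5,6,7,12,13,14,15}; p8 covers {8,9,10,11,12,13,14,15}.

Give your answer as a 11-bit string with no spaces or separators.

10011111010

s1 (pos 1,3,5,7,9,11,13,15): 0⊕1⊕0⊕1⊕0⊕1⊕0⊕0 = 1
s2 (pos 2,3,6,7,10,11,14,15): 1⊕1⊕0⊕1⊕1⊕1⊕1⊕0 = 0
s4 (pos 4,5,6,7,12,13,14,15): 1⊕0⊕0⊕1⊕1⊕0⊕1⊕0 = 0
s8 (pos 8,9,10,11,12,13,14,15): 1⊕0⊕1⊕1⊕1⊕0⊕1⊕0 = 1
Syndrome s8…s1 = 1001 → error at position 9.
Flip position 9: 011100110111010 → 011100111111010
Read data bits from positions 3,5,6,7,9,10,11,12,13,14,15: 10011111010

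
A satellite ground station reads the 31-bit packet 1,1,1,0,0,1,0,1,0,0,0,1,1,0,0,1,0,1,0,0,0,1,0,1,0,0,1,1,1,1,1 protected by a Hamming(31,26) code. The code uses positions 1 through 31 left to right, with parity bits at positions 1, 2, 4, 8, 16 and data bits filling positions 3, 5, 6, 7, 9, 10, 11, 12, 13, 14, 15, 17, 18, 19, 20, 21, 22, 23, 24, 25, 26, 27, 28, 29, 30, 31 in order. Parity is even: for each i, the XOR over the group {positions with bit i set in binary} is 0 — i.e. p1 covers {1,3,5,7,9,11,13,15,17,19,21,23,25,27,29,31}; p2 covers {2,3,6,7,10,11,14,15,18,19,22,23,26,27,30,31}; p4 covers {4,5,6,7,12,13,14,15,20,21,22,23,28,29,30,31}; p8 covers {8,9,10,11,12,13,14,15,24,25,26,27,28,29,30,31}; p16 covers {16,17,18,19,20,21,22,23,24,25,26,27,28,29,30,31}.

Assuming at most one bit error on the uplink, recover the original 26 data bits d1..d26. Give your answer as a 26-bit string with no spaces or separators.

10100001100010001000011111

s1 (pos 1,3,5,7,9,11,13,15,17,19,21,23,25,27,29,31): 1⊕1⊕0⊕0⊕0⊕0⊕1⊕0⊕0⊕0⊕0⊕0⊕0⊕1⊕1⊕1 = 0
s2 (pos 2,3,6,7,10,11,14,15,18,19,22,23,26,27,30,31): 1⊕1⊕1⊕0⊕0⊕0⊕0⊕0⊕1⊕0⊕1⊕0⊕0⊕1⊕1⊕1 = 0
s4 (pos 4,5,6,7,12,13,14,15,20,21,22,23,28,29,30,31): 0⊕0⊕1⊕0⊕1⊕1⊕0⊕0⊕0⊕0⊕1⊕0⊕1⊕1⊕1⊕1 = 0
s8 (pos 8,9,10,11,12,13,14,15,24,25,26,27,28,29,30,31): 1⊕0⊕0⊕0⊕1⊕1⊕0⊕0⊕1⊕0⊕0⊕1⊕1⊕1⊕1⊕1 = 1
s16 (pos 16,17,18,19,20,21,22,23,24,25,26,27,28,29,30,31): 1⊕0⊕1⊕0⊕0⊕0⊕1⊕0⊕1⊕0⊕0⊕1⊕1⊕1⊕1⊕1 = 1
Syndrome s16…s1 = 11000 → error at position 24.
Flip position 24: 1110010100011001010001010011111 → 1110010100011001010001000011111
Read data bits from positions 3,5,6,7,9,10,11,12,13,14,15,17,18,19,20,21,22,23,24,25,26,27,28,29,30,31: 10100001100010001000011111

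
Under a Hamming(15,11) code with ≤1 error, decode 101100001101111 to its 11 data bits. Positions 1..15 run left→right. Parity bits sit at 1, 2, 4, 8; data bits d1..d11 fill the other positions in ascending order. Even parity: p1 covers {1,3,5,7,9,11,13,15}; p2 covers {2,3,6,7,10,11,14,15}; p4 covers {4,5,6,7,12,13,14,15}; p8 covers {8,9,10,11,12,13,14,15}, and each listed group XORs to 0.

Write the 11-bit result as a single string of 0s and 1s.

s1 (pos 1,3,5,7,9,11,13,15): 1⊕1⊕0⊕0⊕1⊕0⊕1⊕1 = 1
s2 (pos 2,3,6,7,10,11,14,15): 0⊕1⊕0⊕0⊕1⊕0⊕1⊕1 = 0
s4 (pos 4,5,6,7,12,13,14,15): 1⊕0⊕0⊕0⊕1⊕1⊕1⊕1 = 1
s8 (pos 8,9,10,11,12,13,14,15): 0⊕1⊕1⊕0⊕1⊕1⊕1⊕1 = 0
Syndrome s8…s1 = 0101 → error at position 5.
Flip position 5: 101100001101111 → 101110001101111
Read data bits from positions 3,5,6,7,9,10,11,12,13,14,15: 11001101111

11001101111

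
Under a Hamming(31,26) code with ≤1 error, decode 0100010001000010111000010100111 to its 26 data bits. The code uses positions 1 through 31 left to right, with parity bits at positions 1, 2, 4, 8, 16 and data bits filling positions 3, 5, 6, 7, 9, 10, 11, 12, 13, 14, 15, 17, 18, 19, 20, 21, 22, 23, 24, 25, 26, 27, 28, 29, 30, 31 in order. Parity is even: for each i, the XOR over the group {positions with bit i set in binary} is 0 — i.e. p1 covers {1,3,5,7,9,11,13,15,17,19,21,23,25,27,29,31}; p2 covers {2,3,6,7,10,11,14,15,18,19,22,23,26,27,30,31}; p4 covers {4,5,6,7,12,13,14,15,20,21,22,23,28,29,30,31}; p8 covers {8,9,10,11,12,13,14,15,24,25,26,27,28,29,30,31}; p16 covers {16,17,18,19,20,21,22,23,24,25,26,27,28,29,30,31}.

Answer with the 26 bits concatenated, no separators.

s1 (pos 1,3,5,7,9,11,13,15,17,19,21,23,25,27,29,31): 0⊕0⊕0⊕0⊕0⊕0⊕0⊕1⊕1⊕1⊕0⊕0⊕0⊕0⊕1⊕1 = 1
s2 (pos 2,3,6,7,10,11,14,15,18,19,22,23,26,27,30,31): 1⊕0⊕1⊕0⊕1⊕0⊕0⊕1⊕1⊕1⊕0⊕0⊕1⊕0⊕1⊕1 = 1
s4 (pos 4,5,6,7,12,13,14,15,20,21,22,23,28,29,30,31): 0⊕0⊕1⊕0⊕0⊕0⊕0⊕1⊕0⊕0⊕0⊕0⊕0⊕1⊕1⊕1 = 1
s8 (pos 8,9,10,11,12,13,14,15,24,25,26,27,28,29,30,31): 0⊕0⊕1⊕0⊕0⊕0⊕0⊕1⊕1⊕0⊕1⊕0⊕0⊕1⊕1⊕1 = 1
s16 (pos 16,17,18,19,20,21,22,23,24,25,26,27,28,29,30,31): 0⊕1⊕1⊕1⊕0⊕0⊕0⊕0⊕1⊕0⊕1⊕0⊕0⊕1⊕1⊕1 = 0
Syndrome s16…s1 = 01111 → error at position 15.
Flip position 15: 0100010001000010111000010100111 → 0100010001000000111000010100111
Read data bits from positions 3,5,6,7,9,10,11,12,13,14,15,17,18,19,20,21,22,23,24,25,26,27,28,29,30,31: 00100100000111000010100111

00100100000111000010100111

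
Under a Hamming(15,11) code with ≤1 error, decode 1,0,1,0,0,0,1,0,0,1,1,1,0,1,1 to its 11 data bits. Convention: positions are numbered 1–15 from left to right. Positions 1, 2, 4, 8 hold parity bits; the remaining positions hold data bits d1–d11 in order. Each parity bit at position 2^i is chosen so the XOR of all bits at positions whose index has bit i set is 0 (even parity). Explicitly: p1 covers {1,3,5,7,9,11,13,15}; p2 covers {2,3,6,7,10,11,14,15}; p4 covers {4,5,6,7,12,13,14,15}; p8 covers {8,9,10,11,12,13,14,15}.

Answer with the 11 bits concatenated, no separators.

s1 (pos 1,3,5,7,9,11,13,15): 1⊕1⊕0⊕1⊕0⊕1⊕0⊕1 = 1
s2 (pos 2,3,6,7,10,11,14,15): 0⊕1⊕0⊕1⊕1⊕1⊕1⊕1 = 0
s4 (pos 4,5,6,7,12,13,14,15): 0⊕0⊕0⊕1⊕1⊕0⊕1⊕1 = 0
s8 (pos 8,9,10,11,12,13,14,15): 0⊕0⊕1⊕1⊕1⊕0⊕1⊕1 = 1
Syndrome s8…s1 = 1001 → error at position 9.
Flip position 9: 101000100111011 → 101000101111011
Read data bits from positions 3,5,6,7,9,10,11,12,13,14,15: 10011111011

10011111011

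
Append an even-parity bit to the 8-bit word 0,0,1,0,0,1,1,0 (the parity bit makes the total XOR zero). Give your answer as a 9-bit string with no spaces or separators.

001001101

XOR of the 8 data bits: 0⊕0⊕1⊕0⊕0⊕1⊕1⊕0 = 1
Parity bit = 1 (so all 9 bits XOR to 0).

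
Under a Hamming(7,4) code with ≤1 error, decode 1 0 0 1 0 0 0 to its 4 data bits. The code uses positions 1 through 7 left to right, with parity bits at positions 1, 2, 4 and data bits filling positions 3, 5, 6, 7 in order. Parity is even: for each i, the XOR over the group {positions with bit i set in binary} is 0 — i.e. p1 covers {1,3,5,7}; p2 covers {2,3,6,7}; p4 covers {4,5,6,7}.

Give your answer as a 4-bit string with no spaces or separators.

s1 (pos 1,3,5,7): 1⊕0⊕0⊕0 = 1
s2 (pos 2,3,6,7): 0⊕0⊕0⊕0 = 0
s4 (pos 4,5,6,7): 1⊕0⊕0⊕0 = 1
Syndrome s4…s1 = 101 → error at position 5.
Flip position 5: 1001000 → 1001100
Read data bits from positions 3,5,6,7: 0100

0100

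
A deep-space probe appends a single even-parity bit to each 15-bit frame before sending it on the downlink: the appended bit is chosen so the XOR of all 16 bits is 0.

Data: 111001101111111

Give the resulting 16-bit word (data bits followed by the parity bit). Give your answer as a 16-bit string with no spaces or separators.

XOR of the 15 data bits: 1⊕1⊕1⊕0⊕0⊕1⊕1⊕0⊕1⊕1⊕1⊕1⊕1⊕1⊕1 = 0
Parity bit = 0 (so all 16 bits XOR to 0).

1110011011111110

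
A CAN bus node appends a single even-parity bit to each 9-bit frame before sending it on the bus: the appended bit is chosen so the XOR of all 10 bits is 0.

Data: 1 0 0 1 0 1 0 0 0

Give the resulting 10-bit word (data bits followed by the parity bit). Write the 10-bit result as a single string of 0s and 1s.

1001010001

XOR of the 9 data bits: 1⊕0⊕0⊕1⊕0⊕1⊕0⊕0⊕0 = 1
Parity bit = 1 (so all 10 bits XOR to 0).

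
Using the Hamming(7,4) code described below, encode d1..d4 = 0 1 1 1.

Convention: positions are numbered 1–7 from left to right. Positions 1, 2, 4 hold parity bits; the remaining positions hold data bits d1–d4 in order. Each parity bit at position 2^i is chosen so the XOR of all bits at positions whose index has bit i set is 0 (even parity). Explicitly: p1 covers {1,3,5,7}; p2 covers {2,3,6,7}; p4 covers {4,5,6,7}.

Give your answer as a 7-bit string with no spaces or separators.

0001111

Place data at non-parity positions: p1 p2 0 p4 1 1 1
p1 (pos 1,3,5,7): XOR of data positions = 0⊕1⊕1 = 0
p2 (pos 2,3,6,7): XOR of data positions = 0⊕1⊕1 = 0
p4 (pos 4,5,6,7): XOR of data positions = 1⊕1⊕1 = 1
Codeword: 0001111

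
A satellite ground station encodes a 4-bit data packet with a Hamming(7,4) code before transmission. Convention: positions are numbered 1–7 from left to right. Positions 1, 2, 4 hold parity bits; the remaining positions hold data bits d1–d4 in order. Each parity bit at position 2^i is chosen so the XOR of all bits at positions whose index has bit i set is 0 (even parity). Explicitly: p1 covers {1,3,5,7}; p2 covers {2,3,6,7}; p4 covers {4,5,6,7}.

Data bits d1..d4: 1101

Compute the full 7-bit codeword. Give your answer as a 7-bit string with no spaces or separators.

1010101

Place data at non-parity positions: p1 p2 1 p4 1 0 1
p1 (pos 1,3,5,7): XOR of data positions = 1⊕1⊕1 = 1
p2 (pos 2,3,6,7): XOR of data positions = 1⊕0⊕1 = 0
p4 (pos 4,5,6,7): XOR of data positions = 1⊕0⊕1 = 0
Codeword: 1010101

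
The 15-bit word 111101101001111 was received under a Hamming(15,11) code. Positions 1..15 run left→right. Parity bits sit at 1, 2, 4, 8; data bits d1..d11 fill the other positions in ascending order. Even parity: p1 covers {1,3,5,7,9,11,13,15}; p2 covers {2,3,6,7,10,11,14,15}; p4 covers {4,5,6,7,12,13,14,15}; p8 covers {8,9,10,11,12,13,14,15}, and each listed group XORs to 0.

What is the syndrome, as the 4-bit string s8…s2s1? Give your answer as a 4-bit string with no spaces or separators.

1100

s1 (pos 1,3,5,7,9,11,13,15): 1⊕1⊕0⊕1⊕1⊕0⊕1⊕1 = 0
s2 (pos 2,3,6,7,10,11,14,15): 1⊕1⊕1⊕1⊕0⊕0⊕1⊕1 = 0
s4 (pos 4,5,6,7,12,13,14,15): 1⊕0⊕1⊕1⊕1⊕1⊕1⊕1 = 1
s8 (pos 8,9,10,11,12,13,14,15): 0⊕1⊕0⊕0⊕1⊕1⊕1⊕1 = 1
Syndrome s8…s1 = 1100 → error at position 12.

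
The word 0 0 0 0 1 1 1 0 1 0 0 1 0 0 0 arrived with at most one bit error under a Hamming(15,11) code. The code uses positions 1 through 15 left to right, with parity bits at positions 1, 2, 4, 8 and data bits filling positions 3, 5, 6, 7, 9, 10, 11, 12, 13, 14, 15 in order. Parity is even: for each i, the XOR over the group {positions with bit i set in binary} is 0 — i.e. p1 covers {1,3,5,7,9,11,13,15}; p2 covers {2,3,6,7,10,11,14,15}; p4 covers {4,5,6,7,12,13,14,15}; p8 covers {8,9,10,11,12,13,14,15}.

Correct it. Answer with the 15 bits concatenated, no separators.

100011101001000

s1 (pos 1,3,5,7,9,11,13,15): 0⊕0⊕1⊕1⊕1⊕0⊕0⊕0 = 1
s2 (pos 2,3,6,7,10,11,14,15): 0⊕0⊕1⊕1⊕0⊕0⊕0⊕0 = 0
s4 (pos 4,5,6,7,12,13,14,15): 0⊕1⊕1⊕1⊕1⊕0⊕0⊕0 = 0
s8 (pos 8,9,10,11,12,13,14,15): 0⊕1⊕0⊕0⊕1⊕0⊕0⊕0 = 0
Syndrome s8…s1 = 0001 → error at position 1.
Flip position 1: 000011101001000 → 100011101001000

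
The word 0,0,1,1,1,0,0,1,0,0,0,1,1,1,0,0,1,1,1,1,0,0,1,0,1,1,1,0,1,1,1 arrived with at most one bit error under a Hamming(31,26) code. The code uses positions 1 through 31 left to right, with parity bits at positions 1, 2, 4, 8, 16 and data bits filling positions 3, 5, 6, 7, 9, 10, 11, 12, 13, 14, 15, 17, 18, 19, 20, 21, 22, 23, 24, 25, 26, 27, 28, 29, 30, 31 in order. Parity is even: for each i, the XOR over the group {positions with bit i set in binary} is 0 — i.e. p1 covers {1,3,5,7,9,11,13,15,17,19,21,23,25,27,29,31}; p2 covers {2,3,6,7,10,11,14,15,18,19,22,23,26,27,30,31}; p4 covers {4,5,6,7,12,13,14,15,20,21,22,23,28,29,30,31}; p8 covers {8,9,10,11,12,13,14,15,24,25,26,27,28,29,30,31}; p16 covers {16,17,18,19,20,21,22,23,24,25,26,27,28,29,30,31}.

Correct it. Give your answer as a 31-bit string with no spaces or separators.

0011100100011100101100101110111

s1 (pos 1,3,5,7,9,11,13,15,17,19,21,23,25,27,29,31): 0⊕1⊕1⊕0⊕0⊕0⊕1⊕0⊕1⊕1⊕0⊕1⊕1⊕1⊕1⊕1 = 0
s2 (pos 2,3,6,7,10,11,14,15,18,19,22,23,26,27,30,31): 0⊕1⊕0⊕0⊕0⊕0⊕1⊕0⊕1⊕1⊕0⊕1⊕1⊕1⊕1⊕1 = 1
s4 (pos 4,5,6,7,12,13,14,15,20,21,22,23,28,29,30,31): 1⊕1⊕0⊕0⊕1⊕1⊕1⊕0⊕1⊕0⊕0⊕1⊕0⊕1⊕1⊕1 = 0
s8 (pos 8,9,10,11,12,13,14,15,24,25,26,27,28,29,30,31): 1⊕0⊕0⊕0⊕1⊕1⊕1⊕0⊕0⊕1⊕1⊕1⊕0⊕1⊕1⊕1 = 0
s16 (pos 16,17,18,19,20,21,22,23,24,25,26,27,28,29,30,31): 0⊕1⊕1⊕1⊕1⊕0⊕0⊕1⊕0⊕1⊕1⊕1⊕0⊕1⊕1⊕1 = 1
Syndrome s16…s1 = 10010 → error at position 18.
Flip position 18: 0011100100011100111100101110111 → 0011100100011100101100101110111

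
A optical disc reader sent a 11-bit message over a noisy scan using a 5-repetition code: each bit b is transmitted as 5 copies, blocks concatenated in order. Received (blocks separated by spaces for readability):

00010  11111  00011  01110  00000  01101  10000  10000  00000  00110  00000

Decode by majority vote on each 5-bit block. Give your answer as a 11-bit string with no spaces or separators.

Block 1 (00010): 1 one → 0
Block 2 (11111): 5 ones → 1
Block 3 (00011): 2 ones → 0
Block 4 (01110): 3 ones → 1
Block 5 (00000): 0 ones → 0
Block 6 (01101): 3 ones → 1
Block 7 (10000): 1 one → 0
Block 8 (10000): 1 one → 0
Block 9 (00000): 0 ones → 0
Block 10 (00110): 2 ones → 0
Block 11 (00000): 0 ones → 0

01010100000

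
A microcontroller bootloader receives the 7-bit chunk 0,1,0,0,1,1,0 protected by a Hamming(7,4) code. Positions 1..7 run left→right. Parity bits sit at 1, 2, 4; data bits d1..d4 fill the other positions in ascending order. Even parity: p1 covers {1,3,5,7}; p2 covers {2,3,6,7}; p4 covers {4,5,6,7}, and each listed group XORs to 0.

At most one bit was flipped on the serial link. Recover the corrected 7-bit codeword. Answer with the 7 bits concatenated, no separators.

s1 (pos 1,3,5,7): 0⊕0⊕1⊕0 = 1
s2 (pos 2,3,6,7): 1⊕0⊕1⊕0 = 0
s4 (pos 4,5,6,7): 0⊕1⊕1⊕0 = 0
Syndrome s4…s1 = 001 → error at position 1.
Flip position 1: 0100110 → 1100110

1100110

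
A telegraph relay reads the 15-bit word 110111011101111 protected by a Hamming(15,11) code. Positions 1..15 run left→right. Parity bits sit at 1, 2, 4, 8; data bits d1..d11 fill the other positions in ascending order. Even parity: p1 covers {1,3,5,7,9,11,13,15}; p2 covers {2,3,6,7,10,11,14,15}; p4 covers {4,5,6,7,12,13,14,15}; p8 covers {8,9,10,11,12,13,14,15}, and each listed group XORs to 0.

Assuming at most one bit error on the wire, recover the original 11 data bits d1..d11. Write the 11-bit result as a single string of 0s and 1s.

01101101110

s1 (pos 1,3,5,7,9,11,13,15): 1⊕0⊕1⊕0⊕1⊕0⊕1⊕1 = 1
s2 (pos 2,3,6,7,10,11,14,15): 1⊕0⊕1⊕0⊕1⊕0⊕1⊕1 = 1
s4 (pos 4,5,6,7,12,13,14,15): 1⊕1⊕1⊕0⊕1⊕1⊕1⊕1 = 1
s8 (pos 8,9,10,11,12,13,14,15): 1⊕1⊕1⊕0⊕1⊕1⊕1⊕1 = 1
Syndrome s8…s1 = 1111 → error at position 15.
Flip position 15: 110111011101111 → 110111011101110
Read data bits from positions 3,5,6,7,9,10,11,12,13,14,15: 01101101110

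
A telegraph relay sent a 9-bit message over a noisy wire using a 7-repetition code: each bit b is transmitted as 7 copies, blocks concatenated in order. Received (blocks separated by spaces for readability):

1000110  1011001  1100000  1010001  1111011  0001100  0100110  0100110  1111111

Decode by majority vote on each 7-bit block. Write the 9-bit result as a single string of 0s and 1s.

Block 1 (1000110): 3 ones → 0
Block 2 (1011001): 4 ones → 1
Block 3 (1100000): 2 ones → 0
Block 4 (1010001): 3 ones → 0
Block 5 (1111011): 6 ones → 1
Block 6 (0001100): 2 ones → 0
Block 7 (0100110): 3 ones → 0
Block 8 (0100110): 3 ones → 0
Block 9 (1111111): 7 ones → 1

010010001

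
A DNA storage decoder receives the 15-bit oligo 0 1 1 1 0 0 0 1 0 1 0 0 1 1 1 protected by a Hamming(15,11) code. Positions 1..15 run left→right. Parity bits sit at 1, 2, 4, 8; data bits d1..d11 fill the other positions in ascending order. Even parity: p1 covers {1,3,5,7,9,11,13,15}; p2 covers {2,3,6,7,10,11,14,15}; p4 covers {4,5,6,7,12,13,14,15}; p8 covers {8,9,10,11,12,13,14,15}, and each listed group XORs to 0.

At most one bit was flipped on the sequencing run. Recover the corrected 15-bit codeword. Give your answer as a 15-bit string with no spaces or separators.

s1 (pos 1,3,5,7,9,11,13,15): 0⊕1⊕0⊕0⊕0⊕0⊕1⊕1 = 1
s2 (pos 2,3,6,7,10,11,14,15): 1⊕1⊕0⊕0⊕1⊕0⊕1⊕1 = 1
s4 (pos 4,5,6,7,12,13,14,15): 1⊕0⊕0⊕0⊕0⊕1⊕1⊕1 = 0
s8 (pos 8,9,10,11,12,13,14,15): 1⊕0⊕1⊕0⊕0⊕1⊕1⊕1 = 1
Syndrome s8…s1 = 1011 → error at position 11.
Flip position 11: 011100010100111 → 011100010110111

011100010110111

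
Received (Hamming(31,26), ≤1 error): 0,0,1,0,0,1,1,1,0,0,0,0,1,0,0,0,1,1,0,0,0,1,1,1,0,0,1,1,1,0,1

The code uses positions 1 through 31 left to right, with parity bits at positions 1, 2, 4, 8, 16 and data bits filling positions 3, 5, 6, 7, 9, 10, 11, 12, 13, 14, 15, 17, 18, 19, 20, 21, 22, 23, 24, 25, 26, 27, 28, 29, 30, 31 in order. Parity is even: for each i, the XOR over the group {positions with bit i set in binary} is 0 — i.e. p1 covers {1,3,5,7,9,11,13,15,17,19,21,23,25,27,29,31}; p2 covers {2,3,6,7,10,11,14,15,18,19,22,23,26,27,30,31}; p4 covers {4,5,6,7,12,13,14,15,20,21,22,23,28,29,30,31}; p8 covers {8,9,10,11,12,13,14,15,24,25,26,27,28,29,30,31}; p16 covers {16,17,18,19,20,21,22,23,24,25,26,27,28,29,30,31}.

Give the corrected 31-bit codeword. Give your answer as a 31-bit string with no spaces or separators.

s1 (pos 1,3,5,7,9,11,13,15,17,19,21,23,25,27,29,31): 0⊕1⊕0⊕1⊕0⊕0⊕1⊕0⊕1⊕0⊕0⊕1⊕0⊕1⊕1⊕1 = 0
s2 (pos 2,3,6,7,10,11,14,15,18,19,22,23,26,27,30,31): 0⊕1⊕1⊕1⊕0⊕0⊕0⊕0⊕1⊕0⊕1⊕1⊕0⊕1⊕0⊕1 = 0
s4 (pos 4,5,6,7,12,13,14,15,20,21,22,23,28,29,30,31): 0⊕0⊕1⊕1⊕0⊕1⊕0⊕0⊕0⊕0⊕1⊕1⊕1⊕1⊕0⊕1 = 0
s8 (pos 8,9,10,11,12,13,14,15,24,25,26,27,28,29,30,31): 1⊕0⊕0⊕0⊕0⊕1⊕0⊕0⊕1⊕0⊕0⊕1⊕1⊕1⊕0⊕1 = 1
s16 (pos 16,17,18,19,20,21,22,23,24,25,26,27,28,29,30,31): 0⊕1⊕1⊕0⊕0⊕0⊕1⊕1⊕1⊕0⊕0⊕1⊕1⊕1⊕0⊕1 = 1
Syndrome s16…s1 = 11000 → error at position 24.
Flip position 24: 0010011100001000110001110011101 → 0010011100001000110001100011101

0010011100001000110001100011101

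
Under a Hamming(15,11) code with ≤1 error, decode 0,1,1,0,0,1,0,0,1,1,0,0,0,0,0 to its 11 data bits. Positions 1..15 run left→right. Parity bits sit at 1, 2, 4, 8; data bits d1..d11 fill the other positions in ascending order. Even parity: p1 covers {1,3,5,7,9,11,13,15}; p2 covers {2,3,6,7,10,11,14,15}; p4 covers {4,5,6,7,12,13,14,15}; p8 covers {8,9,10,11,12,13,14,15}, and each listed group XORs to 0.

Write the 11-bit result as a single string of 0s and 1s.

10101100000

s1 (pos 1,3,5,7,9,11,13,15): 0⊕1⊕0⊕0⊕1⊕0⊕0⊕0 = 0
s2 (pos 2,3,6,7,10,11,14,15): 1⊕1⊕1⊕0⊕1⊕0⊕0⊕0 = 0
s4 (pos 4,5,6,7,12,13,14,15): 0⊕0⊕1⊕0⊕0⊕0⊕0⊕0 = 1
s8 (pos 8,9,10,11,12,13,14,15): 0⊕1⊕1⊕0⊕0⊕0⊕0⊕0 = 0
Syndrome s8…s1 = 0100 → error at position 4.
Flip position 4: 011001001100000 → 011101001100000
Read data bits from positions 3,5,6,7,9,10,11,12,13,14,15: 10101100000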